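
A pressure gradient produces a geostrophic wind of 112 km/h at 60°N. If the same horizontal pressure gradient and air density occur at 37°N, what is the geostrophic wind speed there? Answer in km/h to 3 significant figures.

With the same pressure gradient and density, V_g ∝ 1/f ∝ 1/sin φ.
V₂ = V₁ · sin φ₁ / sin φ₂ = 112 × sin 60° / sin 37°
V₂ = 112 × 0.8660/0.6018 = 161 km/h

161 km/h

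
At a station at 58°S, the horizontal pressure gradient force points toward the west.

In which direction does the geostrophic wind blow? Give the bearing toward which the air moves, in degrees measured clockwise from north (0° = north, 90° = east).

The pressure-gradient force points toward the west (bearing 270°).
Geostrophic balance: in the Southern Hemisphere the Coriolis force deflects motion to the left, so the geostrophic wind blows 90° to the left of the pressure-gradient force (low pressure on the right).
Rotating 270° by 90° counterclockwise gives 180° — the wind blows toward the south.

180°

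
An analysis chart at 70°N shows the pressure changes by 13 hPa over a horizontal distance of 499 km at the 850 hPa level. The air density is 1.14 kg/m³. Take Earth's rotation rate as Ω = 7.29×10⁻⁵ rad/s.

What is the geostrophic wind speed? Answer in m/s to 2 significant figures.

Coriolis parameter at 70°N:
f = 2Ω sin φ = 2 × 7.29×10⁻⁵ × sin 70° = 1.37×10⁻⁴ s⁻¹
Pressure gradient: |∂P/∂n| = 1300 Pa / 499000 m = 2.61×10⁻³ Pa/m
Geostrophic balance (pressure-gradient force = Coriolis force):
V_g = (1/(fρ)) |∂P/∂n| = 2.61×10⁻³ / (1.37×10⁻⁴ × 1.14) = 16.7 m/s

17 m/s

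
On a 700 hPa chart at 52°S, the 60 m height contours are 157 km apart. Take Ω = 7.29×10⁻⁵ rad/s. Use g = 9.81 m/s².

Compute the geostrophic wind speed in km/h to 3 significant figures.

117 km/h

Coriolis parameter at 52°S:
f = 2Ω sin φ = 2 × 7.29×10⁻⁵ × sin 52° = 1.15×10⁻⁴ s⁻¹
Height gradient: |∂Z/∂n| = 60 m / 157000 m = 3.82×10⁻⁴
On a pressure surface, geostrophic balance gives V_g = (g/f)|∂Z/∂n|:
V_g = 9.81 × 3.82×10⁻⁴ / 1.15×10⁻⁴ = 32.6 m/s
Converting: 32.6 m/s × 3.6 = 117 km/h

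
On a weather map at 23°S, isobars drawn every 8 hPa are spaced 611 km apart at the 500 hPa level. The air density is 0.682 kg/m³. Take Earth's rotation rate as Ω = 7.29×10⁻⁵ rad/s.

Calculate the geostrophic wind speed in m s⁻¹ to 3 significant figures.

Coriolis parameter at 23°S:
f = 2Ω sin φ = 2 × 7.29×10⁻⁵ × sin 23° = 5.70×10⁻⁵ s⁻¹
Pressure gradient: |∂P/∂n| = 800 Pa / 611000 m = 1.31×10⁻³ Pa/m
Geostrophic balance (pressure-gradient force = Coriolis force):
V_g = (1/(fρ)) |∂P/∂n| = 1.31×10⁻³ / (5.70×10⁻⁵ × 0.682) = 33.7 m/s

33.7 m s⁻¹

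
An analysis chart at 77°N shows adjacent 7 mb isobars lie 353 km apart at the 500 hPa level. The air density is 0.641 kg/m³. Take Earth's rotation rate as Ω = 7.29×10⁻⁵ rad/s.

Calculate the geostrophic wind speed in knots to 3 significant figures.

Coriolis parameter at 77°N:
f = 2Ω sin φ = 2 × 7.29×10⁻⁵ × sin 77° = 1.42×10⁻⁴ s⁻¹
Pressure gradient: |∂P/∂n| = 700 Pa / 353000 m = 1.98×10⁻³ Pa/m
Geostrophic balance (pressure-gradient force = Coriolis force):
V_g = (1/(fρ)) |∂P/∂n| = 1.98×10⁻³ / (1.42×10⁻⁴ × 0.641) = 21.8 m/s
Converting: 21.8 m/s × 1.944 = 42.3 knots

42.3 knots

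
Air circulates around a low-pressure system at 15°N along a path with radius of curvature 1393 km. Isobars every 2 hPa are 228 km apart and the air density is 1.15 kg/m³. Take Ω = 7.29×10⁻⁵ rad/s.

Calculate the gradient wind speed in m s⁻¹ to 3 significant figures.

Coriolis parameter at 15°N:
f = 2Ω sin φ = 2 × 7.29×10⁻⁵ × sin 15° = 3.77×10⁻⁵ s⁻¹
Pressure gradient: |∂P/∂n| = 200 Pa / 228000 m = 8.77×10⁻⁴ Pa/m
Geostrophic speed: V_g = |∂P/∂n|/(fρ) = 8.77×10⁻⁴/(3.77×10⁻⁵ × 1.15) = 20.2 m/s
Around a low, centrifugal force acts outward with Coriolis, so pressure-gradient force balances both:
(1/ρ)|∂P/∂n| = fV + V²/R  →  V² + fR·V − fR·V_g = 0
With fR = 3.77×10⁻⁵ × 1393×10³ m = 52.6 m/s:
V = [−fR + √((fR)² + 4 fR V_g)]/2 = [−52.6 + √(52.6² + 4×52.6×20.2)]/2 = 15.6 m/s
Subgeostrophic (V < V_g = 20.2 m/s), as expected around a low.

15.6 m s⁻¹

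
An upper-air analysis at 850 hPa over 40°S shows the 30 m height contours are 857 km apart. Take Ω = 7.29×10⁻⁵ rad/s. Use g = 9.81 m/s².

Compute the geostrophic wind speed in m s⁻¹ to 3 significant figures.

Coriolis parameter at 40°S:
f = 2Ω sin φ = 2 × 7.29×10⁻⁵ × sin 40° = 9.37×10⁻⁵ s⁻¹
Height gradient: |∂Z/∂n| = 30 m / 857000 m = 3.50×10⁻⁵
On a pressure surface, geostrophic balance gives V_g = (g/f)|∂Z/∂n|:
V_g = 9.81 × 3.50×10⁻⁵ / 9.37×10⁻⁵ = 3.66 m/s

3.66 m s⁻¹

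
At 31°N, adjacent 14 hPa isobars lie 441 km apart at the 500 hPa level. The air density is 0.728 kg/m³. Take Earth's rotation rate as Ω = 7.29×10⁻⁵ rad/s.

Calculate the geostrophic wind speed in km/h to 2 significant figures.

Coriolis parameter at 31°N:
f = 2Ω sin φ = 2 × 7.29×10⁻⁵ × sin 31° = 7.51×10⁻⁵ s⁻¹
Pressure gradient: |∂P/∂n| = 1400 Pa / 441000 m = 3.17×10⁻³ Pa/m
Geostrophic balance (pressure-gradient force = Coriolis force):
V_g = (1/(fρ)) |∂P/∂n| = 3.17×10⁻³ / (7.51×10⁻⁵ × 0.728) = 58.1 m/s
Converting: 58.1 m/s × 3.6 = 210 km/h

210 km/h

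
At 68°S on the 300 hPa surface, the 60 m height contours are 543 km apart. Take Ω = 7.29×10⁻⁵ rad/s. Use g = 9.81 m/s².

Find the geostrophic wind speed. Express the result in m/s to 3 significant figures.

Coriolis parameter at 68°S:
f = 2Ω sin φ = 2 × 7.29×10⁻⁵ × sin 68° = 1.35×10⁻⁴ s⁻¹
Height gradient: |∂Z/∂n| = 60 m / 543000 m = 1.10×10⁻⁴
On a pressure surface, geostrophic balance gives V_g = (g/f)|∂Z/∂n|:
V_g = 9.81 × 1.10×10⁻⁴ / 1.35×10⁻⁴ = 8.02 m/s

8.02 m/s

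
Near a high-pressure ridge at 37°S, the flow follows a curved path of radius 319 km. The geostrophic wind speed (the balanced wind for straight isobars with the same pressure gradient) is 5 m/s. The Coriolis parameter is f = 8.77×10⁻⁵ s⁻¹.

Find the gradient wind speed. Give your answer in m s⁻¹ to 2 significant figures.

6.5 m s⁻¹

Around a high, pressure-gradient force acts outward with centrifugal, so Coriolis balances both:
fV = (1/ρ)|∂P/∂n| + V²/R  →  V² − fR·V + fR·V_g = 0
With fR = 8.77×10⁻⁵ × 319×10³ m = 28.0 m/s:
V = [fR − √((fR)² − 4 fR V_g)]/2 = [28.0 − √(28.0² − 4×28.0×5)]/2 = 6.52 m/s
Supergeostrophic (V > V_g = 5 m/s), as expected around a high.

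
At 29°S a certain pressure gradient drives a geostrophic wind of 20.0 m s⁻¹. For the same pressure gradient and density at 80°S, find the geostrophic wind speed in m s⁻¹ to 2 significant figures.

With the same pressure gradient and density, V_g ∝ 1/f ∝ 1/sin φ.
V₂ = V₁ · sin φ₁ / sin φ₂ = 20.0 × sin 29° / sin 80°
V₂ = 20.0 × 0.4848/0.9848 = 9.8 m s⁻¹

9.8 m s⁻¹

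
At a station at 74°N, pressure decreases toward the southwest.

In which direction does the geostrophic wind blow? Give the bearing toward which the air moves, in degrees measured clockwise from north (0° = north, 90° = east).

315°

The pressure-gradient force points toward the southwest (bearing 225°).
Geostrophic balance: in the Northern Hemisphere the Coriolis force deflects motion to the right, so the geostrophic wind blows 90° to the right of the pressure-gradient force (low pressure on the left).
Rotating 225° by 90° clockwise gives 315° — the wind blows toward the northwest.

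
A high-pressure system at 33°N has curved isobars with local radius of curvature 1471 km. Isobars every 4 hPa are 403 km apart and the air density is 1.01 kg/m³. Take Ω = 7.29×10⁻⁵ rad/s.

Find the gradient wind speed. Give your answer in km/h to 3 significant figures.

50.7 km/h

Coriolis parameter at 33°N:
f = 2Ω sin φ = 2 × 7.29×10⁻⁵ × sin 33° = 7.94×10⁻⁵ s⁻¹
Pressure gradient: |∂P/∂n| = 400 Pa / 403000 m = 9.93×10⁻⁴ Pa/m
Geostrophic speed: V_g = |∂P/∂n|/(fρ) = 9.93×10⁻⁴/(7.94×10⁻⁵ × 1.01) = 12.4 m/s
Around a high, pressure-gradient force acts outward with centrifugal, so Coriolis balances both:
fV = (1/ρ)|∂P/∂n| + V²/R  →  V² − fR·V + fR·V_g = 0
With fR = 7.94×10⁻⁵ × 1471×10³ m = 117 m/s:
V = [fR − √((fR)² − 4 fR V_g)]/2 = [117 − √(117² − 4×117×12.4)]/2 = 14.1 m/s
Supergeostrophic (V > V_g = 12.4 m/s), as expected around a high.
Converting: 14.1 m/s × 3.6 = 50.7 km/h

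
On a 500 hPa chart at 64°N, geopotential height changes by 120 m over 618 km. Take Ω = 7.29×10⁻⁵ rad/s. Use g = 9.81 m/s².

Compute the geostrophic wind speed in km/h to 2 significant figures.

52 km/h

Coriolis parameter at 64°N:
f = 2Ω sin φ = 2 × 7.29×10⁻⁵ × sin 64° = 1.31×10⁻⁴ s⁻¹
Height gradient: |∂Z/∂n| = 120 m / 618000 m = 1.94×10⁻⁴
On a pressure surface, geostrophic balance gives V_g = (g/f)|∂Z/∂n|:
V_g = 9.81 × 1.94×10⁻⁴ / 1.31×10⁻⁴ = 14.5 m/s
Converting: 14.5 m/s × 3.6 = 52 km/h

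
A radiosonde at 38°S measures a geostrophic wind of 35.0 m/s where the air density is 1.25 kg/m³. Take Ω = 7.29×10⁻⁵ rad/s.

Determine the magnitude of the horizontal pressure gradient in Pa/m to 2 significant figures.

3.9×10⁻³ Pa/m

Coriolis parameter at 38°S:
f = 2Ω sin φ = 2 × 7.29×10⁻⁵ × sin 38° = 8.98×10⁻⁵ s⁻¹
Geostrophic balance rearranged: |∂P/∂n| = f ρ V_g
|∂P/∂n| = 8.98×10⁻⁵ × 1.25 × 35.0 = 3.93×10⁻³ Pa/m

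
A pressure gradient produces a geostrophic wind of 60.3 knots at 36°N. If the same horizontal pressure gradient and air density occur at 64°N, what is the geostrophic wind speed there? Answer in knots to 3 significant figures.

With the same pressure gradient and density, V_g ∝ 1/f ∝ 1/sin φ.
V₂ = V₁ · sin φ₁ / sin φ₂ = 60.3 × sin 36° / sin 64°
V₂ = 60.3 × 0.5878/0.8988 = 39.4 knots

39.4 knots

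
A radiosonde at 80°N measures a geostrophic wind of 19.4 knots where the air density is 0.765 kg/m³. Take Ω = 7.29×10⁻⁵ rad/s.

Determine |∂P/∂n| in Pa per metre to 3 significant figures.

Coriolis parameter at 80°N:
f = 2Ω sin φ = 2 × 7.29×10⁻⁵ × sin 80° = 1.44×10⁻⁴ s⁻¹
Wind speed in SI: 19.4 knots = 9.98 m/s
Geostrophic balance rearranged: |∂P/∂n| = f ρ V_g
|∂P/∂n| = 1.44×10⁻⁴ × 0.765 × 9.98 = 1.10×10⁻³ Pa/m

1.10×10⁻³ Pa/m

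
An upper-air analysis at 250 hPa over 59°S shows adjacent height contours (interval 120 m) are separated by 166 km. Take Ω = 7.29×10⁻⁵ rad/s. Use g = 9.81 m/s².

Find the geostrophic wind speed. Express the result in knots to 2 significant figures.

Coriolis parameter at 59°S:
f = 2Ω sin φ = 2 × 7.29×10⁻⁵ × sin 59° = 1.25×10⁻⁴ s⁻¹
Height gradient: |∂Z/∂n| = 120 m / 166000 m = 7.23×10⁻⁴
On a pressure surface, geostrophic balance gives V_g = (g/f)|∂Z/∂n|:
V_g = 9.81 × 7.23×10⁻⁴ / 1.25×10⁻⁴ = 56.7 m/s
Converting: 56.7 m/s × 1.944 = 110 knots

110 knots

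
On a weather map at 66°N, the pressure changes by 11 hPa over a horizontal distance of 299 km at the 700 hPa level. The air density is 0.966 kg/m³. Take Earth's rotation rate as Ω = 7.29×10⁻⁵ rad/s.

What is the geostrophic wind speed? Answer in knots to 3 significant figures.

55.6 knots

Coriolis parameter at 66°N:
f = 2Ω sin φ = 2 × 7.29×10⁻⁵ × sin 66° = 1.33×10⁻⁴ s⁻¹
Pressure gradient: |∂P/∂n| = 1100 Pa / 299000 m = 3.68×10⁻³ Pa/m
Geostrophic balance (pressure-gradient force = Coriolis force):
V_g = (1/(fρ)) |∂P/∂n| = 3.68×10⁻³ / (1.33×10⁻⁴ × 0.966) = 28.6 m/s
Converting: 28.6 m/s × 1.944 = 55.6 knots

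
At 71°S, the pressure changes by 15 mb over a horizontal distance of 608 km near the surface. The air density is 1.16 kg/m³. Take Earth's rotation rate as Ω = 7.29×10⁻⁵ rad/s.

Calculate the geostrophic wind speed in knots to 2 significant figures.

30 knots

Coriolis parameter at 71°S:
f = 2Ω sin φ = 2 × 7.29×10⁻⁵ × sin 71° = 1.38×10⁻⁴ s⁻¹
Pressure gradient: |∂P/∂n| = 1500 Pa / 608000 m = 2.47×10⁻³ Pa/m
Geostrophic balance (pressure-gradient force = Coriolis force):
V_g = (1/(fρ)) |∂P/∂n| = 2.47×10⁻³ / (1.38×10⁻⁴ × 1.16) = 15.4 m/s
Converting: 15.4 m/s × 1.944 = 30 knots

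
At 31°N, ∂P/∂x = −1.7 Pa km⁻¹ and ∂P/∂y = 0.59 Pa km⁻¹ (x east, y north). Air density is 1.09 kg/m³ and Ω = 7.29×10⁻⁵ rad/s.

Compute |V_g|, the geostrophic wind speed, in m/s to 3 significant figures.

22.0 m/s

Coriolis parameter at 31°N:
f = 2Ω sin φ = 2 × 7.29×10⁻⁵ × sin 31° = 7.51×10⁻⁵ s⁻¹
Component geostrophic relations (x east, y north):
u_g = −(1/(fρ)) ∂P/∂y,  v_g = (1/(fρ)) ∂P/∂x
u_g = −(0.59×10⁻³)/(7.51×10⁻⁵ × 1.09) = −7.21 m/s;  v_g = (−1.7×10⁻³)/(7.51×10⁻⁵ × 1.09) = −20.8 m/s
|V_g| = √(u_g² + v_g²) = 22.0 m/s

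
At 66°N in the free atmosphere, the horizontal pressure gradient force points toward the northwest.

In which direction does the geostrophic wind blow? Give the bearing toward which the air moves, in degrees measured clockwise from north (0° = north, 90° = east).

The pressure-gradient force points toward the northwest (bearing 315°).
Geostrophic balance: in the Northern Hemisphere the Coriolis force deflects motion to the right, so the geostrophic wind blows 90° to the right of the pressure-gradient force (low pressure on the left).
Rotating 315° by 90° clockwise gives 045° — the wind blows toward the northeast.

045°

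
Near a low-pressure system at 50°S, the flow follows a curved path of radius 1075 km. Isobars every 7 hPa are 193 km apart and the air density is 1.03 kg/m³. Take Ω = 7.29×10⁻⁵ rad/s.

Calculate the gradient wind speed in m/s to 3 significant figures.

Coriolis parameter at 50°S:
f = 2Ω sin φ = 2 × 7.29×10⁻⁵ × sin 50° = 1.12×10⁻⁴ s⁻¹
Pressure gradient: |∂P/∂n| = 700 Pa / 193000 m = 3.63×10⁻³ Pa/m
Geostrophic speed: V_g = |∂P/∂n|/(fρ) = 3.63×10⁻³/(1.12×10⁻⁴ × 1.03) = 31.5 m/s
Around a low, centrifugal force acts outward with Coriolis, so pressure-gradient force balances both:
(1/ρ)|∂P/∂n| = fV + V²/R  →  V² + fR·V − fR·V_g = 0
With fR = 1.12×10⁻⁴ × 1075×10³ m = 120 m/s:
V = [−fR + √((fR)² + 4 fR V_g)]/2 = [−120 + √(120² + 4×120×31.5)]/2 = 25.9 m/s
Subgeostrophic (V < V_g = 31.5 m/s), as expected around a low.

25.9 m/s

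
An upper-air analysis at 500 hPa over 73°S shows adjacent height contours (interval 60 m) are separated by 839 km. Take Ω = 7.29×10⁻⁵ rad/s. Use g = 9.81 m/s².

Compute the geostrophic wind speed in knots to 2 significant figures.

9.8 knots

Coriolis parameter at 73°S:
f = 2Ω sin φ = 2 × 7.29×10⁻⁵ × sin 73° = 1.39×10⁻⁴ s⁻¹
Height gradient: |∂Z/∂n| = 60 m / 839000 m = 7.15×10⁻⁵
On a pressure surface, geostrophic balance gives V_g = (g/f)|∂Z/∂n|:
V_g = 9.81 × 7.15×10⁻⁵ / 1.39×10⁻⁴ = 5.03 m/s
Converting: 5.03 m/s × 1.944 = 9.8 knots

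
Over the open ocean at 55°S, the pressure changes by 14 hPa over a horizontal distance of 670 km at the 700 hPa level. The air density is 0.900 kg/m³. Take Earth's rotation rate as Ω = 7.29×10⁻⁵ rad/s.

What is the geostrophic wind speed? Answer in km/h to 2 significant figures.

70 km/h

Coriolis parameter at 55°S:
f = 2Ω sin φ = 2 × 7.29×10⁻⁵ × sin 55° = 1.19×10⁻⁴ s⁻¹
Pressure gradient: |∂P/∂n| = 1400 Pa / 670000 m = 2.09×10⁻³ Pa/m
Geostrophic balance (pressure-gradient force = Coriolis force):
V_g = (1/(fρ)) |∂P/∂n| = 2.09×10⁻³ / (1.19×10⁻⁴ × 0.900) = 19.4 m/s
Converting: 19.4 m/s × 3.6 = 70 km/h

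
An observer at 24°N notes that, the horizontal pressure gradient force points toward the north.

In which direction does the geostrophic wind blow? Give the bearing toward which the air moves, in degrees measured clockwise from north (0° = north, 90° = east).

090°

The pressure-gradient force points toward the north (bearing 000°).
Geostrophic balance: in the Northern Hemisphere the Coriolis force deflects motion to the right, so the geostrophic wind blows 90° to the right of the pressure-gradient force (low pressure on the left).
Rotating 000° by 90° clockwise gives 090° — the wind blows toward the east.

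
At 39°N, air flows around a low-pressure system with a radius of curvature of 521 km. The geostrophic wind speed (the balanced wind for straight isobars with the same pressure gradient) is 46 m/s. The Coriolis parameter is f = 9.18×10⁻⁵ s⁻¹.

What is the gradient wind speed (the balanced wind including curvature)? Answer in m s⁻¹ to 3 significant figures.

Around a low, centrifugal force acts outward with Coriolis, so pressure-gradient force balances both:
(1/ρ)|∂P/∂n| = fV + V²/R  →  V² + fR·V − fR·V_g = 0
With fR = 9.18×10⁻⁵ × 521×10³ m = 47.8 m/s:
V = [−fR + √((fR)² + 4 fR V_g)]/2 = [−47.8 + √(47.8² + 4×47.8×46)]/2 = 28.7 m/s
Subgeostrophic (V < V_g = 46 m/s), as expected around a low.

28.7 m s⁻¹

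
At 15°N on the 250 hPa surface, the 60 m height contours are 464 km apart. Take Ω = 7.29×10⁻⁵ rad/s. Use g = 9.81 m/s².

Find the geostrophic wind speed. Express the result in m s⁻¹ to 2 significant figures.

Coriolis parameter at 15°N:
f = 2Ω sin φ = 2 × 7.29×10⁻⁵ × sin 15° = 3.77×10⁻⁵ s⁻¹
Height gradient: |∂Z/∂n| = 60 m / 464000 m = 1.29×10⁻⁴
On a pressure surface, geostrophic balance gives V_g = (g/f)|∂Z/∂n|:
V_g = 9.81 × 1.29×10⁻⁴ / 3.77×10⁻⁵ = 33.6 m/s

34 m s⁻¹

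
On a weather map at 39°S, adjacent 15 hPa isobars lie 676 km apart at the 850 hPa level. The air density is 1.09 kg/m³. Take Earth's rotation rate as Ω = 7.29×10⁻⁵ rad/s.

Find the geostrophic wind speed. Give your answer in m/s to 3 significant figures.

Coriolis parameter at 39°S:
f = 2Ω sin φ = 2 × 7.29×10⁻⁵ × sin 39° = 9.18×10⁻⁵ s⁻¹
Pressure gradient: |∂P/∂n| = 1500 Pa / 676000 m = 2.22×10⁻³ Pa/m
Geostrophic balance (pressure-gradient force = Coriolis force):
V_g = (1/(fρ)) |∂P/∂n| = 2.22×10⁻³ / (9.18×10⁻⁵ × 1.09) = 22.2 m/s

22.2 m/s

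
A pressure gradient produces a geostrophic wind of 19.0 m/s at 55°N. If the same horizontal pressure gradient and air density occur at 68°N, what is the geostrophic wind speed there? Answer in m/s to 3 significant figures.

16.8 m/s

With the same pressure gradient and density, V_g ∝ 1/f ∝ 1/sin φ.
V₂ = V₁ · sin φ₁ / sin φ₂ = 19.0 × sin 55° / sin 68°
V₂ = 19.0 × 0.8192/0.9272 = 16.8 m/s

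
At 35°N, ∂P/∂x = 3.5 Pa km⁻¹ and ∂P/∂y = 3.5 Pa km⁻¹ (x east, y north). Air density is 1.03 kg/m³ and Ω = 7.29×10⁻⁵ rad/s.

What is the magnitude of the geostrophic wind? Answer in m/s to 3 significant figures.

Coriolis parameter at 35°N:
f = 2Ω sin φ = 2 × 7.29×10⁻⁵ × sin 35° = 8.36×10⁻⁵ s⁻¹
Component geostrophic relations (x east, y north):
u_g = −(1/(fρ)) ∂P/∂y,  v_g = (1/(fρ)) ∂P/∂x
u_g = −(3.5×10⁻³)/(8.36×10⁻⁵ × 1.03) = −40.6 m/s;  v_g = (3.5×10⁻³)/(8.36×10⁻⁵ × 1.03) = 40.6 m/s
|V_g| = √(u_g² + v_g²) = 57.5 m/s

57.5 m/s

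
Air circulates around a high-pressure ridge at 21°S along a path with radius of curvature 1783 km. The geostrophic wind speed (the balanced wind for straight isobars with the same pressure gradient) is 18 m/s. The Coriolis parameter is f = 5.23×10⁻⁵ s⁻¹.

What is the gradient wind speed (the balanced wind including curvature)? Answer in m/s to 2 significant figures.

24 m/s

Around a high, pressure-gradient force acts outward with centrifugal, so Coriolis balances both:
fV = (1/ρ)|∂P/∂n| + V²/R  →  V² − fR·V + fR·V_g = 0
With fR = 5.23×10⁻⁵ × 1783×10³ m = 93.3 m/s:
V = [fR − √((fR)² − 4 fR V_g)]/2 = [93.3 − √(93.3² − 4×93.3×18)]/2 = 24.4 m/s
Supergeostrophic (V > V_g = 18 m/s), as expected around a high.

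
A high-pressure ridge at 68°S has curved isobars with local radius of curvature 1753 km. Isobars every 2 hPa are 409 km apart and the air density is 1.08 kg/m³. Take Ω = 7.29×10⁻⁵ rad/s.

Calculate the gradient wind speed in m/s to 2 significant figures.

Coriolis parameter at 68°S:
f = 2Ω sin φ = 2 × 7.29×10⁻⁵ × sin 68° = 1.35×10⁻⁴ s⁻¹
Pressure gradient: |∂P/∂n| = 200 Pa / 409000 m = 4.89×10⁻⁴ Pa/m
Geostrophic speed: V_g = |∂P/∂n|/(fρ) = 4.89×10⁻⁴/(1.35×10⁻⁴ × 1.08) = 3.35 m/s
Around a high, pressure-gradient force acts outward with centrifugal, so Coriolis balances both:
fV = (1/ρ)|∂P/∂n| + V²/R  →  V² − fR·V + fR·V_g = 0
With fR = 1.35×10⁻⁴ × 1753×10³ m = 237 m/s:
V = [fR − √((fR)² − 4 fR V_g)]/2 = [237 − √(237² − 4×237×3.35)]/2 = 3.4 m/s
Supergeostrophic (V > V_g = 3.35 m/s), as expected around a high.

3.4 m/s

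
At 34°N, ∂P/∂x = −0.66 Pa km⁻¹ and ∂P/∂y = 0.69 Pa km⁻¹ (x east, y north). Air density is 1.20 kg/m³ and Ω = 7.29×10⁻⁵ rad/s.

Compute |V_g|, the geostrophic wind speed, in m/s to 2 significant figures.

9.8 m/s

Coriolis parameter at 34°N:
f = 2Ω sin φ = 2 × 7.29×10⁻⁵ × sin 34° = 8.15×10⁻⁵ s⁻¹
Component geostrophic relations (x east, y north):
u_g = −(1/(fρ)) ∂P/∂y,  v_g = (1/(fρ)) ∂P/∂x
u_g = −(0.69×10⁻³)/(8.15×10⁻⁵ × 1.20) = −7.05 m/s;  v_g = (−0.66×10⁻³)/(8.15×10⁻⁵ × 1.20) = −6.75 m/s
|V_g| = √(u_g² + v_g²) = 9.76 m/s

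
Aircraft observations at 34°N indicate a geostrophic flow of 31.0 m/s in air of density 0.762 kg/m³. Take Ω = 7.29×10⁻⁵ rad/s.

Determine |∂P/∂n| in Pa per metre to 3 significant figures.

Coriolis parameter at 34°N:
f = 2Ω sin φ = 2 × 7.29×10⁻⁵ × sin 34° = 8.15×10⁻⁵ s⁻¹
Geostrophic balance rearranged: |∂P/∂n| = f ρ V_g
|∂P/∂n| = 8.15×10⁻⁵ × 0.762 × 31.0 = 1.93×10⁻³ Pa/m

1.93×10⁻³ Pa/m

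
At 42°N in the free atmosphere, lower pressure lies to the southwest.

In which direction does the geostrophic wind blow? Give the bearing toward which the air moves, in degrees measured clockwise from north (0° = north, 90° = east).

The pressure-gradient force points toward the southwest (bearing 225°).
Geostrophic balance: in the Northern Hemisphere the Coriolis force deflects motion to the right, so the geostrophic wind blows 90° to the right of the pressure-gradient force (low pressure on the left).
Rotating 225° by 90° clockwise gives 315° — the wind blows toward the northwest.

315°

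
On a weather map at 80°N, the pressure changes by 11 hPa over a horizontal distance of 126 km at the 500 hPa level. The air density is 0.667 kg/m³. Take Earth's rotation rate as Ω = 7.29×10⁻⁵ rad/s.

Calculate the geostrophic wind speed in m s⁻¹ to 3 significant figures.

91.2 m s⁻¹

Coriolis parameter at 80°N:
f = 2Ω sin φ = 2 × 7.29×10⁻⁵ × sin 80° = 1.44×10⁻⁴ s⁻¹
Pressure gradient: |∂P/∂n| = 1100 Pa / 126000 m = 8.73×10⁻³ Pa/m
Geostrophic balance (pressure-gradient force = Coriolis force):
V_g = (1/(fρ)) |∂P/∂n| = 8.73×10⁻³ / (1.44×10⁻⁴ × 0.667) = 91.2 m/s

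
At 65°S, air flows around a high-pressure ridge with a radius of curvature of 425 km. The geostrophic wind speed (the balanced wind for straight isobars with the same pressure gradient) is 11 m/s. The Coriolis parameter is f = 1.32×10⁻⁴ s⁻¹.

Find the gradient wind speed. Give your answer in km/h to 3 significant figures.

Around a high, pressure-gradient force acts outward with centrifugal, so Coriolis balances both:
fV = (1/ρ)|∂P/∂n| + V²/R  →  V² − fR·V + fR·V_g = 0
With fR = 1.32×10⁻⁴ × 425×10³ m = 56.1 m/s:
V = [fR − √((fR)² − 4 fR V_g)]/2 = [56.1 − √(56.1² − 4×56.1×11)]/2 = 15 m/s
Supergeostrophic (V > V_g = 11 m/s), as expected around a high.
Converting: 15 m/s × 3.6 = 54.1 km/h

54.1 km/h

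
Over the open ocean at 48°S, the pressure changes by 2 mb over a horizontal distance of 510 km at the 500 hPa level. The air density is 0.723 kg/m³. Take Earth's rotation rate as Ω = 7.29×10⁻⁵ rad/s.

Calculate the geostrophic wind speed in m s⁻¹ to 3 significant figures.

Coriolis parameter at 48°S:
f = 2Ω sin φ = 2 × 7.29×10⁻⁵ × sin 48° = 1.08×10⁻⁴ s⁻¹
Pressure gradient: |∂P/∂n| = 200 Pa / 510000 m = 3.92×10⁻⁴ Pa/m
Geostrophic balance (pressure-gradient force = Coriolis force):
V_g = (1/(fρ)) |∂P/∂n| = 3.92×10⁻⁴ / (1.08×10⁻⁴ × 0.723) = 5.01 m/s

5.01 m s⁻¹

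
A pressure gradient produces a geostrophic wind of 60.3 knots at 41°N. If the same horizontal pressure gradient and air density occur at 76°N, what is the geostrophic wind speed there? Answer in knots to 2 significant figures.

41 knots

With the same pressure gradient and density, V_g ∝ 1/f ∝ 1/sin φ.
V₂ = V₁ · sin φ₁ / sin φ₂ = 60.3 × sin 41° / sin 76°
V₂ = 60.3 × 0.6561/0.9703 = 41 knots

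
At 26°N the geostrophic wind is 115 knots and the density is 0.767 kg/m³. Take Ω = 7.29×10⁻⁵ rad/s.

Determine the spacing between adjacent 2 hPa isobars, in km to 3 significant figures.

Coriolis parameter at 26°N:
f = 2Ω sin φ = 2 × 7.29×10⁻⁵ × sin 26° = 6.39×10⁻⁵ s⁻¹
Wind speed in SI: 115 knots = 59.2 m/s
Geostrophic balance rearranged: |∂P/∂n| = f ρ V_g
|∂P/∂n| = 6.39×10⁻⁵ × 0.767 × 59.2 = 2.90×10⁻³ Pa/m
Isobar spacing: Δn = ΔP/|∂P/∂n| = 200 Pa / 2.90×10⁻³ Pa/m = 68960 m ≈ 69.0 km

69.0 km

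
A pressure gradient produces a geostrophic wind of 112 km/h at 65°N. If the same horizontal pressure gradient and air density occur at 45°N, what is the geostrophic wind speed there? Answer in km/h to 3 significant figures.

144 km/h

With the same pressure gradient and density, V_g ∝ 1/f ∝ 1/sin φ.
V₂ = V₁ · sin φ₁ / sin φ₂ = 112 × sin 65° / sin 45°
V₂ = 112 × 0.9063/0.7071 = 144 km/h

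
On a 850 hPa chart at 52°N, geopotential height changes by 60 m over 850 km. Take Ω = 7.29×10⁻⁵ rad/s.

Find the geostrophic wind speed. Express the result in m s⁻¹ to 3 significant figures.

6.03 m s⁻¹

Coriolis parameter at 52°N:
f = 2Ω sin φ = 2 × 7.29×10⁻⁵ × sin 52° = 1.15×10⁻⁴ s⁻¹
Height gradient: |∂Z/∂n| = 60 m / 850000 m = 7.06×10⁻⁵
On a pressure surface, geostrophic balance gives V_g = (g/f)|∂Z/∂n|:
V_g = 9.81 × 7.06×10⁻⁵ / 1.15×10⁻⁴ = 6.03 m/s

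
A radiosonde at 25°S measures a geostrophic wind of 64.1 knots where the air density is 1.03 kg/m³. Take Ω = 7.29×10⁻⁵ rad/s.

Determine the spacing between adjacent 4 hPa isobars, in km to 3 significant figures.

191 km

Coriolis parameter at 25°S:
f = 2Ω sin φ = 2 × 7.29×10⁻⁵ × sin 25° = 6.16×10⁻⁵ s⁻¹
Wind speed in SI: 64.1 knots = 33.0 m/s
Geostrophic balance rearranged: |∂P/∂n| = f ρ V_g
|∂P/∂n| = 6.16×10⁻⁵ × 1.03 × 33.0 = 2.09×10⁻³ Pa/m
Isobar spacing: Δn = ΔP/|∂P/∂n| = 400 Pa / 2.09×10⁻³ Pa/m = 191126 m ≈ 191 km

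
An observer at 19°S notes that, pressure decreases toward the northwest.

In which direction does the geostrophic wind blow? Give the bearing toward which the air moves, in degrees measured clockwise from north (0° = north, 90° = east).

The pressure-gradient force points toward the northwest (bearing 315°).
Geostrophic balance: in the Southern Hemisphere the Coriolis force deflects motion to the left, so the geostrophic wind blows 90° to the left of the pressure-gradient force (low pressure on the right).
Rotating 315° by 90° counterclockwise gives 225° — the wind blows toward the southwest.

225°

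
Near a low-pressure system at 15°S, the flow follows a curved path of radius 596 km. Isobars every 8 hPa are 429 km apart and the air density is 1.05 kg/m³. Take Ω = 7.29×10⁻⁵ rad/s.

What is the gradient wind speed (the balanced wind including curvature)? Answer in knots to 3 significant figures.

Coriolis parameter at 15°S:
f = 2Ω sin φ = 2 × 7.29×10⁻⁵ × sin 15° = 3.77×10⁻⁵ s⁻¹
Pressure gradient: |∂P/∂n| = 800 Pa / 429000 m = 1.86×10⁻³ Pa/m
Geostrophic speed: V_g = |∂P/∂n|/(fρ) = 1.86×10⁻³/(3.77×10⁻⁵ × 1.05) = 47.1 m/s
Around a low, centrifugal force acts outward with Coriolis, so pressure-gradient force balances both:
(1/ρ)|∂P/∂n| = fV + V²/R  →  V² + fR·V − fR·V_g = 0
With fR = 3.77×10⁻⁵ × 596×10³ m = 22.5 m/s:
V = [−fR + √((fR)² + 4 fR V_g)]/2 = [−22.5 + √(22.5² + 4×22.5×47.1)]/2 = 23.2 m/s
Subgeostrophic (V < V_g = 47.1 m/s), as expected around a low.
Converting: 23.2 m/s × 1.944 = 45.1 knots

45.1 knots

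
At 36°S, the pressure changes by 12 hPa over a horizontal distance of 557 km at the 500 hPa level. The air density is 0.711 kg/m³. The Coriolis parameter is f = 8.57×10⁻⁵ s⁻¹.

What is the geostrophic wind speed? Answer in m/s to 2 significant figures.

Pressure gradient: |∂P/∂n| = 1200 Pa / 557000 m = 2.15×10⁻³ Pa/m
Geostrophic balance (pressure-gradient force = Coriolis force):
V_g = (1/(fρ)) |∂P/∂n| = 2.15×10⁻³ / (8.57×10⁻⁵ × 0.711) = 35.4 m/s

35 m/s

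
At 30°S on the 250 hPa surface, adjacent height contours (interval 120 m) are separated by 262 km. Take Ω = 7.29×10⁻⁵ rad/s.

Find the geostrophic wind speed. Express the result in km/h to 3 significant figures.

Coriolis parameter at 30°S:
f = 2Ω sin φ = 2 × 7.29×10⁻⁵ × sin 30° = 7.29×10⁻⁵ s⁻¹
Height gradient: |∂Z/∂n| = 120 m / 262000 m = 4.58×10⁻⁴
On a pressure surface, geostrophic balance gives V_g = (g/f)|∂Z/∂n|:
V_g = 9.81 × 4.58×10⁻⁴ / 7.29×10⁻⁵ = 61.6 m/s
Converting: 61.6 m/s × 3.6 = 222 km/h

222 km/h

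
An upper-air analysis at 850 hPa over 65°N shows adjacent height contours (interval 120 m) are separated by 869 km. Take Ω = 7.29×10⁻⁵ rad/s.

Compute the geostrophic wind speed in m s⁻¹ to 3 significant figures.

10.3 m s⁻¹

Coriolis parameter at 65°N:
f = 2Ω sin φ = 2 × 7.29×10⁻⁵ × sin 65° = 1.32×10⁻⁴ s⁻¹
Height gradient: |∂Z/∂n| = 120 m / 869000 m = 1.38×10⁻⁴
On a pressure surface, geostrophic balance gives V_g = (g/f)|∂Z/∂n|:
V_g = 9.81 × 1.38×10⁻⁴ / 1.32×10⁻⁴ = 10.3 m/s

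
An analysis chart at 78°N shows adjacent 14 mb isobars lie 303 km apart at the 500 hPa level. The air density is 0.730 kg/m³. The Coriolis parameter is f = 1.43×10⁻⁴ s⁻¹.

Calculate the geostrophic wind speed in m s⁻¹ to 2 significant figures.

44 m s⁻¹

Pressure gradient: |∂P/∂n| = 1400 Pa / 303000 m = 4.62×10⁻³ Pa/m
Geostrophic balance (pressure-gradient force = Coriolis force):
V_g = (1/(fρ)) |∂P/∂n| = 4.62×10⁻³ / (1.43×10⁻⁴ × 0.730) = 44.3 m/s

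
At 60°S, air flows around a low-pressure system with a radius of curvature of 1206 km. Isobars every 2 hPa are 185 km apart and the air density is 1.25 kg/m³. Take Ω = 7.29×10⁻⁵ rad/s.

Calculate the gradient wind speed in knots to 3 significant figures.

Coriolis parameter at 60°S:
f = 2Ω sin φ = 2 × 7.29×10⁻⁵ × sin 60° = 1.26×10⁻⁴ s⁻¹
Pressure gradient: |∂P/∂n| = 200 Pa / 185000 m = 1.08×10⁻³ Pa/m
Geostrophic speed: V_g = |∂P/∂n|/(fρ) = 1.08×10⁻³/(1.26×10⁻⁴ × 1.25) = 6.85 m/s
Around a low, centrifugal force acts outward with Coriolis, so pressure-gradient force balances both:
(1/ρ)|∂P/∂n| = fV + V²/R  →  V² + fR·V − fR·V_g = 0
With fR = 1.26×10⁻⁴ × 1206×10³ m = 152 m/s:
V = [−fR + √((fR)² + 4 fR V_g)]/2 = [−152 + √(152² + 4×152×6.85)]/2 = 6.57 m/s
Subgeostrophic (V < V_g = 6.85 m/s), as expected around a low.
Converting: 6.57 m/s × 1.944 = 12.8 knots

12.8 knots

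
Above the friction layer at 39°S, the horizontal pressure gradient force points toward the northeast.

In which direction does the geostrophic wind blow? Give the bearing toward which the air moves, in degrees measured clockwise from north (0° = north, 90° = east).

315°

The pressure-gradient force points toward the northeast (bearing 045°).
Geostrophic balance: in the Southern Hemisphere the Coriolis force deflects motion to the left, so the geostrophic wind blows 90° to the left of the pressure-gradient force (low pressure on the right).
Rotating 045° by 90° counterclockwise gives 315° — the wind blows toward the northwest.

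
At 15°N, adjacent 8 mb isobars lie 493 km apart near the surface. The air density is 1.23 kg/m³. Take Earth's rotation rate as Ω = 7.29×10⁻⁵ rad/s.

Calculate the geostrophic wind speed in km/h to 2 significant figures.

130 km/h

Coriolis parameter at 15°N:
f = 2Ω sin φ = 2 × 7.29×10⁻⁵ × sin 15° = 3.77×10⁻⁵ s⁻¹
Pressure gradient: |∂P/∂n| = 800 Pa / 493000 m = 1.62×10⁻³ Pa/m
Geostrophic balance (pressure-gradient force = Coriolis force):
V_g = (1/(fρ)) |∂P/∂n| = 1.62×10⁻³ / (3.77×10⁻⁵ × 1.23) = 35.0 m/s
Converting: 35.0 m/s × 3.6 = 130 km/h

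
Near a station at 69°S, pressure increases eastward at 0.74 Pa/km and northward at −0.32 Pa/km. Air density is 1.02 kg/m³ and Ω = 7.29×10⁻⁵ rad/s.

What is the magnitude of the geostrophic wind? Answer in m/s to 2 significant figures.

5.8 m/s

Coriolis parameter at 69°S:
f = 2Ω sin φ = 2 × 7.29×10⁻⁵ × sin 69° = 1.36×10⁻⁴ s⁻¹
In the Southern Hemisphere f is negative: f = −1.36×10⁻⁴ s⁻¹.
Component geostrophic relations (x east, y north):
u_g = −(1/(fρ)) ∂P/∂y,  v_g = (1/(fρ)) ∂P/∂x
u_g = −(−0.32×10⁻³)/(−1.36×10⁻⁴ × 1.02) = −2.30 m/s;  v_g = (0.74×10⁻³)/(−1.36×10⁻⁴ × 1.02) = −5.33 m/s
|V_g| = √(u_g² + v_g²) = 5.81 m/s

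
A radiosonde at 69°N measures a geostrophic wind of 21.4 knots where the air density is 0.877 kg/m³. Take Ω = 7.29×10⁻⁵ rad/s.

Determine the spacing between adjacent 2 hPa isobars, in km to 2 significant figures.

150 km

Coriolis parameter at 69°N:
f = 2Ω sin φ = 2 × 7.29×10⁻⁵ × sin 69° = 1.36×10⁻⁴ s⁻¹
Wind speed in SI: 21.4 knots = 11.0 m/s
Geostrophic balance rearranged: |∂P/∂n| = f ρ V_g
|∂P/∂n| = 1.36×10⁻⁴ × 0.877 × 11.0 = 1.31×10⁻³ Pa/m
Isobar spacing: Δn = ΔP/|∂P/∂n| = 200 Pa / 1.31×10⁻³ Pa/m = 152184 m ≈ 150 km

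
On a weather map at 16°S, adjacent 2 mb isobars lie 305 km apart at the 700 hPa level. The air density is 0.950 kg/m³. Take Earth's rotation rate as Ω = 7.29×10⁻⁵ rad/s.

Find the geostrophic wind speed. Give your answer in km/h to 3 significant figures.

61.8 km/h

Coriolis parameter at 16°S:
f = 2Ω sin φ = 2 × 7.29×10⁻⁵ × sin 16° = 4.02×10⁻⁵ s⁻¹
Pressure gradient: |∂P/∂n| = 200 Pa / 305000 m = 6.56×10⁻⁴ Pa/m
Geostrophic balance (pressure-gradient force = Coriolis force):
V_g = (1/(fρ)) |∂P/∂n| = 6.56×10⁻⁴ / (4.02×10⁻⁵ × 0.950) = 17.2 m/s
Converting: 17.2 m/s × 3.6 = 61.8 km/h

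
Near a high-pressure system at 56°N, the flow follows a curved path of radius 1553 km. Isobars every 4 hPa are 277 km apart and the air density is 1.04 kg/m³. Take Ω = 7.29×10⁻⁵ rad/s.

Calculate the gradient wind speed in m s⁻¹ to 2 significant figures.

Coriolis parameter at 56°N:
f = 2Ω sin φ = 2 × 7.29×10⁻⁵ × sin 56° = 1.21×10⁻⁴ s⁻¹
Pressure gradient: |∂P/∂n| = 400 Pa / 277000 m = 1.44×10⁻³ Pa/m
Geostrophic speed: V_g = |∂P/∂n|/(fρ) = 1.44×10⁻³/(1.21×10⁻⁴ × 1.04) = 11.5 m/s
Around a high, pressure-gradient force acts outward with centrifugal, so Coriolis balances both:
fV = (1/ρ)|∂P/∂n| + V²/R  →  V² − fR·V + fR·V_g = 0
With fR = 1.21×10⁻⁴ × 1553×10³ m = 188 m/s:
V = [fR − √((fR)² − 4 fR V_g)]/2 = [188 − √(188² − 4×188×11.5)]/2 = 12.3 m/s
Supergeostrophic (V > V_g = 11.5 m/s), as expected around a high.

12 m s⁻¹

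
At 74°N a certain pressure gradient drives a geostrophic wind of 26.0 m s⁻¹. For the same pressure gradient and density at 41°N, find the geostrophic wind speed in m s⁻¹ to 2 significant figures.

With the same pressure gradient and density, V_g ∝ 1/f ∝ 1/sin φ.
V₂ = V₁ · sin φ₁ / sin φ₂ = 26.0 × sin 74° / sin 41°
V₂ = 26.0 × 0.9613/0.6561 = 38 m s⁻¹

38 m s⁻¹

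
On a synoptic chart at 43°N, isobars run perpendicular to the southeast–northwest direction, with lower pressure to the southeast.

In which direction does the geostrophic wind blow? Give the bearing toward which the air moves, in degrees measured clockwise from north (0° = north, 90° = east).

The pressure-gradient force points toward the southeast (bearing 135°).
Geostrophic balance: in the Northern Hemisphere the Coriolis force deflects motion to the right, so the geostrophic wind blows 90° to the right of the pressure-gradient force (low pressure on the left).
Rotating 135° by 90° clockwise gives 225° — the wind blows toward the southwest.

225°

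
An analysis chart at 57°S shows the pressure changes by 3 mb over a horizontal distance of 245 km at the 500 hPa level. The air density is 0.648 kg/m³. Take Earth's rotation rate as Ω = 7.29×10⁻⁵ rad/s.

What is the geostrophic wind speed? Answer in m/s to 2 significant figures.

Coriolis parameter at 57°S:
f = 2Ω sin φ = 2 × 7.29×10⁻⁵ × sin 57° = 1.22×10⁻⁴ s⁻¹
Pressure gradient: |∂P/∂n| = 300 Pa / 245000 m = 1.22×10⁻³ Pa/m
Geostrophic balance (pressure-gradient force = Coriolis force):
V_g = (1/(fρ)) |∂P/∂n| = 1.22×10⁻³ / (1.22×10⁻⁴ × 0.648) = 15.5 m/s

15 m/s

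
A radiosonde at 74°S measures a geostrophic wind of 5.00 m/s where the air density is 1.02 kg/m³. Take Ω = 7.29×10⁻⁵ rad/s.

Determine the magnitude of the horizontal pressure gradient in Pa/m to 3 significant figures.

Coriolis parameter at 74°S:
f = 2Ω sin φ = 2 × 7.29×10⁻⁵ × sin 74° = 1.40×10⁻⁴ s⁻¹
Geostrophic balance rearranged: |∂P/∂n| = f ρ V_g
|∂P/∂n| = 1.40×10⁻⁴ × 1.02 × 5.00 = 7.15×10⁻⁴ Pa/m

7.15×10⁻⁴ Pa/m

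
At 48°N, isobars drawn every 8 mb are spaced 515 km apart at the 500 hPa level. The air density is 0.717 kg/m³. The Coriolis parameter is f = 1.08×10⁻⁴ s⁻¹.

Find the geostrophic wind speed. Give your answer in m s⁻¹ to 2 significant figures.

Pressure gradient: |∂P/∂n| = 800 Pa / 515000 m = 1.55×10⁻³ Pa/m
Geostrophic balance (pressure-gradient force = Coriolis force):
V_g = (1/(fρ)) |∂P/∂n| = 1.55×10⁻³ / (1.08×10⁻⁴ × 0.717) = 20.1 m/s

20 m s⁻¹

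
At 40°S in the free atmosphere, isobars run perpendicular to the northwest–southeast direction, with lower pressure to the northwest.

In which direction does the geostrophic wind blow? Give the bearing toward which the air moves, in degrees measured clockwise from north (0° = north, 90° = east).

225°

The pressure-gradient force points toward the northwest (bearing 315°).
Geostrophic balance: in the Southern Hemisphere the Coriolis force deflects motion to the left, so the geostrophic wind blows 90° to the left of the pressure-gradient force (low pressure on the right).
Rotating 315° by 90° counterclockwise gives 225° — the wind blows toward the southwest.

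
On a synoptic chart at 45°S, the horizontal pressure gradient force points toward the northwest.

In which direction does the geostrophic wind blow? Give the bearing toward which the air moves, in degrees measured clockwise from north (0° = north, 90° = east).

225°

The pressure-gradient force points toward the northwest (bearing 315°).
Geostrophic balance: in the Southern Hemisphere the Coriolis force deflects motion to the left, so the geostrophic wind blows 90° to the left of the pressure-gradient force (low pressure on the right).
Rotating 315° by 90° counterclockwise gives 225° — the wind blows toward the southwest.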